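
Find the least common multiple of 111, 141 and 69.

111 = 3 · 37; 141 = 3 · 47; 69 = 3 · 23
lcm takes max exponent of each prime: 3 · 23 · 37 · 47 = 119991

119991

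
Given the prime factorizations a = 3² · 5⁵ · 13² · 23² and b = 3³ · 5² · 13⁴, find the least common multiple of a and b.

1274802384375

max exponent per prime: 3³ · 5⁵ · 13⁴ · 23² = 1274802384375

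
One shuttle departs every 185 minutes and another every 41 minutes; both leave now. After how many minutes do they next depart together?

185 = 5 · 37; 41 = 41
max exponents: 5 · 37 · 41 = 7585

7585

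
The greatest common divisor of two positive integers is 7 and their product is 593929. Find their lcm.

84847

gcd·lcm = product, so lcm = 593929/7 = 84847.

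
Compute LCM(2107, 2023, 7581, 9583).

902805680721

2107 = 7² · 43; 2023 = 7 · 17²; 7581 = 3 · 7 · 19²; 9583 = 7 · 37²
lcm takes max exponent of each prime: 3 · 7² · 17² · 19² · 37² · 43 = 902805680721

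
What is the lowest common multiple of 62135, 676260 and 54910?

lcm(62135, 676260) = 62135·676260/gcd = 42019415100/1445 = 29079180
lcm(29079180, 54910) = 29079180·54910/gcd = 1596737773800/2890 = 552504420

552504420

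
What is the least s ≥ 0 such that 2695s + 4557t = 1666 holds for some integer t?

gcd(2695, 4557) = 49 (Euclid: 4557 = 1·2695 + 1862; 2695 = 1·1862 + 833; 1862 = 2·833 + 196; 833 = 4·196 + 49; 196 = 4·49 + 0), and 49 | 1666.
Extended Euclid: 2695·(22) + 4557·(-13) = 49. Scale by 34: s₀ = 748.
General solution s = s₀ + 93k; reducing mod 93 gives s = 4 (and t = -2).

4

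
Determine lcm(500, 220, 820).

225500

500 = 2² · 5³; 220 = 2² · 5 · 11; 820 = 2² · 5 · 41
lcm takes max exponent of each prime: 2² · 5³ · 11 · 41 = 225500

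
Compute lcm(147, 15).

735

147 = 3 · 7²; 15 = 3 · 5
max exponents: 3 · 5 · 7² = 735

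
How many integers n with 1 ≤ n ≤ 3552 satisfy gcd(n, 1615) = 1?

2534

Prime factors of 1615: 5, 17, 19. Count integers ≤ 3552 divisible by none of them.
By inclusion–exclusion: 3552 − ⌊3552/5⌋ − ⌊3552/17⌋ − ⌊3552/19⌋ + ⌊3552/85⌋ + ⌊3552/95⌋ + ⌊3552/323⌋ − ⌊3552/1615⌋ = 2534.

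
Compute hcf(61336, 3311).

61336 = 2³ · 11 · 17 · 41
3311 = 7 · 11 · 43
Common: 11 = 11

11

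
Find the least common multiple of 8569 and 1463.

59983

8569 = 11 · 19 · 41; 1463 = 7 · 11 · 19
max exponents: 7 · 11 · 19 · 41 = 59983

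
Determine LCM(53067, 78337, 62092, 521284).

102146121084

53067 = 3 · 7² · 19²; 78337 = 7 · 19² · 31; 62092 = 2² · 19² · 43; 521284 = 2² · 19⁴
lcm takes max exponent of each prime: 2² · 3 · 7² · 19⁴ · 31 · 43 = 102146121084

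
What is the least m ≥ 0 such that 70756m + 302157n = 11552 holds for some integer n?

803

Euclid: 302157 = 4·70756 + 19133; 70756 = 3·19133 + 13357; 19133 = 1·13357 + 5776; 13357 = 2·5776 + 1805; 5776 = 3·1805 + 361; 1805 = 5·361 + 0 → gcd = 361; 11552 = 361·32.
Back-substitution yields 70756·(-158) + 302157·(37) = 361, so one solution is m = -158·32 = -5056, n = 37·32 = 1184.
Solutions in m differ by 302157/361 = 837; the one in [0, 837) is -5056 mod 837 = 803.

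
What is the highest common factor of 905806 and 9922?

Euclid: 905806 = 91·9922 + 2904; 9922 = 3·2904 + 1210; 2904 = 2·1210 + 484; 1210 = 2·484 + 242; 484 = 2·242 + 0. Last nonzero remainder: 242.

242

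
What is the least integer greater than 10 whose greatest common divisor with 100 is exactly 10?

gcd(k, 100) = 10 forces 10 | k; write k = 10s. Then gcd(10s, 10·10) = 10·gcd(s, 10), so need gcd(s, 10) = 1.
10s > 10 gives s ≥ 2. The least s ≥ 2 coprime to 10 is 3, so k = 10·3 = 30.

30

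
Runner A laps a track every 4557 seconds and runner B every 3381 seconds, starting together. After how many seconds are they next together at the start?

104811

4557 = 3 · 7² · 31; 3381 = 3 · 7² · 23
max exponents: 3 · 7² · 23 · 31 = 104811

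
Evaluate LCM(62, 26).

806

gcd first: 62 = 2·26 + 10; 26 = 2·10 + 6; 10 = 1·6 + 4; 6 = 1·4 + 2; 4 = 2·2 + 0 → gcd = 2
lcm = 62·26/gcd = 1612/2 = 806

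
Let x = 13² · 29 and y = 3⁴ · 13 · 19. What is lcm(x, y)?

max exponent per prime: 3⁴ · 13² · 19 · 29 = 7542639

7542639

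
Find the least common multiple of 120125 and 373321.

44845185125

120125 = 5³ · 31²; 373321 = 13² · 47²
max exponents: 5³ · 13² · 31² · 47² = 44845185125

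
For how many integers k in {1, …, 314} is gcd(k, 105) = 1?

144

Prime factors of 105: 3, 5, 7. Count integers ≤ 314 divisible by none of them.
By inclusion–exclusion: 314 − ⌊314/3⌋ − ⌊314/5⌋ − ⌊314/7⌋ + ⌊314/15⌋ + ⌊314/21⌋ + ⌊314/35⌋ − ⌊314/105⌋ = 144.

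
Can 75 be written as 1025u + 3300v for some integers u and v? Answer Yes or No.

gcd(1025, 3300): 3300 = 3·1025 + 225; 1025 = 4·225 + 125; 225 = 1·125 + 100; 125 = 1·100 + 25; 100 = 4·25 + 0 → 25
25 divides 75, so a solution exists.

Yes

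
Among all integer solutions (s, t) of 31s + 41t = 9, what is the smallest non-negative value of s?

36

gcd(31, 41) = 1 (Euclid: 41 = 1·31 + 10; 31 = 3·10 + 1; 10 = 10·1 + 0), and 1 | 9.
Extended Euclid: 31·(4) + 41·(-3) = 1. Scale by 9: s₀ = 36.
General solution s = s₀ + 41k; reducing mod 41 gives s = 36 (and t = -27).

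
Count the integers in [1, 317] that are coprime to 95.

241

95 = 5·19. Inclusion–exclusion on these primes:
317 − ⌊317/5⌋ − ⌊317/19⌋ + ⌊317/95⌋ = 241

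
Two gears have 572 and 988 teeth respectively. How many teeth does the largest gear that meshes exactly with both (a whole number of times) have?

52

572 = 2² · 11 · 13
988 = 2² · 13 · 19
Common: 2² · 13 = 52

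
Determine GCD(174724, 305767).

174724 = 2² · 11² · 19²
305767 = 7 · 11² · 19²
Common: 11² · 19² = 43681

43681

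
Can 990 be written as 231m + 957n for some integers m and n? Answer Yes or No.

gcd(231, 957): 957 = 4·231 + 33; 231 = 7·33 + 0 → 33
33 divides 990, so a solution exists.

Yes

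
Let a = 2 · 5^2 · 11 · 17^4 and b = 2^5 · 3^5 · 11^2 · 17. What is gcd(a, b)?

374

min exponent per shared prime: 2 · 11 · 17 = 374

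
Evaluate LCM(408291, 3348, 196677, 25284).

408291 = 3 · 13 · 19² · 29; 3348 = 2² · 3³ · 31; 196677 = 3² · 13 · 41²; 25284 = 2² · 3 · 7² · 43
lcm takes max exponent of each prime: 2² · 3³ · 7² · 13 · 19² · 29 · 31 · 41² · 43 = 1613861459935452

1613861459935452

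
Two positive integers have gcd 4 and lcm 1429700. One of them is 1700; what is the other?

3364

Using pq = gcd(p,q)·lcm(p,q) = 4·1429700 = 5718800, we get q = 5718800/1700 = 3364.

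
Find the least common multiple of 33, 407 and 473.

33 = 3 · 11; 407 = 11 · 37; 473 = 11 · 43
lcm takes max exponent of each prime: 3 · 11 · 37 · 43 = 52503

52503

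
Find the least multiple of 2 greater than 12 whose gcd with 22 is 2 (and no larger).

14

Multiples of 2 above 12: 2·7, 2·8, … . Need the cofactor coprime to 22/2 = 11.
Checking s = 7, 8, … the first with gcd(s, 11) = 1 is s = 7, giving 14.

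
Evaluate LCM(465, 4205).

391065

gcd first: 4205 = 9·465 + 20; 465 = 23·20 + 5; 20 = 4·5 + 0 → gcd = 5
lcm = 465·4205/gcd = 1955325/5 = 391065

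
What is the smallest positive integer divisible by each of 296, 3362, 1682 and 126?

296 = 2³ · 37; 3362 = 2 · 41²; 1682 = 2 · 29²; 126 = 2 · 3² · 7
lcm takes max exponent of each prime: 2³ · 3² · 7 · 29² · 37 · 41² = 26363069208

26363069208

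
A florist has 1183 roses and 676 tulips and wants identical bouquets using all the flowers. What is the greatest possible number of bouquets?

1183 = 7 · 13²
676 = 2² · 13²
Common: 13² = 169

169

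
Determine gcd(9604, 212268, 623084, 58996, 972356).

gcd(9604, 212268): 212268 = 22·9604 + 980; 9604 = 9·980 + 784; 980 = 1·784 + 196; 784 = 4·196 + 0 → 196
gcd(196, 623084): 623084 = 3179·196 + 0 → 196
gcd(196, 58996): 58996 = 301·196 + 0 → 196
gcd(196, 972356): 972356 = 4961·196 + 0 → 196

196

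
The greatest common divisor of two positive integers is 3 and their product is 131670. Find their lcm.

43890

Since gcd(a,b)·lcm(a,b) = ab, lcm = 131670/3 = 43890.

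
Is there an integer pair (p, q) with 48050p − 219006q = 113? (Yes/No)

gcd(48050, 219006): 219006 = 4·48050 + 26806; 48050 = 1·26806 + 21244; 26806 = 1·21244 + 5562; 21244 = 3·5562 + 4558; 5562 = 1·4558 + 1004; 4558 = 4·1004 + 542; 1004 = 1·542 + 462; 542 = 1·462 + 80; 462 = 5·80 + 62; 80 = 1·62 + 18; 62 = 3·18 + 8; 18 = 2·8 + 2; 8 = 4·2 + 0 → 2
2 does not divide 113, so a solution does not exist.

No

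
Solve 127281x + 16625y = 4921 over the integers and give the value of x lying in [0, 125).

66

gcd(127281, 16625) = 133 (Euclid: 127281 = 7·16625 + 10906; 16625 = 1·10906 + 5719; 10906 = 1·5719 + 5187; 5719 = 1·5187 + 532; 5187 = 9·532 + 399; 532 = 1·399 + 133; 399 = 3·133 + 0), and 133 | 4921.
Extended Euclid: 127281·(-32) + 16625·(245) = 133. Scale by 37: x₀ = -1184.
General solution x = x₀ + 125t; reducing mod 125 gives x = 66 (and y = -505).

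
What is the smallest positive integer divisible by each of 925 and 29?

925 = 5² · 37; 29 = 29
max exponents: 5² · 29 · 37 = 26825

26825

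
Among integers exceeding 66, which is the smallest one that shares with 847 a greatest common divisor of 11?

847 = 11·77. Any a with gcd(a, 847) = 11 is a multiple of 11, say 11s, with s coprime to 77.
Need s > 66/11, so s ≥ 7. First s ≥ 7 with gcd(s, 77) = 1 is s = 8. Thus a = 11·8 = 88.

88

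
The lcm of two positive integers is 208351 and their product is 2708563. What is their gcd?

13

From gcd × lcm = uv: gcd = 2708563 / 208351 = 13.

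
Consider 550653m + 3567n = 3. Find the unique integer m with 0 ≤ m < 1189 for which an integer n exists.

Reduce mod 3567: 550653m ≡ 3 (mod 3567). With g = gcd(550653, 3567) = 3 dividing 3, divide through: 183551m ≡ 1 (mod 1189).
Since gcd(183551, 1189) = 1, m ≡ 1·(183551)⁻¹ ≡ 1018 (mod 1189). Smallest non-negative: 1018.

1018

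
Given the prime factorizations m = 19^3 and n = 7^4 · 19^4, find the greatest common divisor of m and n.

min exponent per shared prime: 19^3 = 6859

6859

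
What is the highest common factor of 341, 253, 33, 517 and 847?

gcd(341, 253): 341 = 1·253 + 88; 253 = 2·88 + 77; 88 = 1·77 + 11; 77 = 7·11 + 0 → 11
gcd(11, 33): 33 = 3·11 + 0 → 11
gcd(11, 517): 517 = 47·11 + 0 → 11
gcd(11, 847): 847 = 77·11 + 0 → 11

11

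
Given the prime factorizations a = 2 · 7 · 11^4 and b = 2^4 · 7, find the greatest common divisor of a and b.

14

min exponent per shared prime: 2 · 7 = 14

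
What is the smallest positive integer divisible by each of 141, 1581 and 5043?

124910067

lcm(141, 1581) = 141·1581/gcd = 222921/3 = 74307
lcm(74307, 5043) = 74307·5043/gcd = 374730201/3 = 124910067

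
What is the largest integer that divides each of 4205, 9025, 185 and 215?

5

gcd(4205, 9025): 9025 = 2·4205 + 615; 4205 = 6·615 + 515; 615 = 1·515 + 100; 515 = 5·100 + 15; 100 = 6·15 + 10; 15 = 1·10 + 5; 10 = 2·5 + 0 → 5
gcd(5, 185): 185 = 37·5 + 0 → 5
gcd(5, 215): 215 = 43·5 + 0 → 5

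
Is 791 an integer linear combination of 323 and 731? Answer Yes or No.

No

By Bézout, 323x + 731y = 791 has integer solutions iff gcd(323, 731) | 791.
Euclid: 731 = 2·323 + 85; 323 = 3·85 + 68; 85 = 1·68 + 17; 68 = 4·17 + 0. gcd = 17; 791 mod 17 = 9. No.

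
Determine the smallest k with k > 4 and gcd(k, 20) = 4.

20 = 4·5. Any k with gcd(k, 20) = 4 is a multiple of 4, say 4s, with s coprime to 5.
Need s > 4/4, so s ≥ 2. First s ≥ 2 with gcd(s, 5) = 1 is s = 2. Thus k = 4·2 = 8.

8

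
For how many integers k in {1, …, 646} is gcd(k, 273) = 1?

341

273 = 3·7·13. Inclusion–exclusion on these primes:
646 − ⌊646/3⌋ − ⌊646/7⌋ − ⌊646/13⌋ + ⌊646/21⌋ + ⌊646/39⌋ + ⌊646/91⌋ − ⌊646/273⌋ = 341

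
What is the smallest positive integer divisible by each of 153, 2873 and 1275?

646425

153 = 3² · 17; 2873 = 13² · 17; 1275 = 3 · 5² · 17
lcm takes max exponent of each prime: 3² · 5² · 13² · 17 = 646425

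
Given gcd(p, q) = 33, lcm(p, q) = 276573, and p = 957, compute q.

9537

p·q = gcd·lcm = 33·276573 = 9126909, so q = 9126909/957 = 9537.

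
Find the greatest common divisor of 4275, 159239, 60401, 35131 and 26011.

gcd(4275, 159239): 159239 = 37·4275 + 1064; 4275 = 4·1064 + 19; 1064 = 56·19 + 0 → 19
gcd(19, 60401): 60401 = 3179·19 + 0 → 19
gcd(19, 35131): 35131 = 1849·19 + 0 → 19
gcd(19, 26011): 26011 = 1369·19 + 0 → 19

19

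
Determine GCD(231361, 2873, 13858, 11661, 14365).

169

gcd(231361, 2873): 231361 = 80·2873 + 1521; 2873 = 1·1521 + 1352; 1521 = 1·1352 + 169; 1352 = 8·169 + 0 → 169
gcd(169, 13858): 13858 = 82·169 + 0 → 169
gcd(169, 11661): 11661 = 69·169 + 0 → 169
gcd(169, 14365): 14365 = 85·169 + 0 → 169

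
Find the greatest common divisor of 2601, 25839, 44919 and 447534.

2601 = 3² · 17²; 25839 = 3⁴ · 11 · 29; 44919 = 3² · 7 · 23 · 31; 447534 = 2 · 3² · 23² · 47
gcd takes min exponent of each prime: 3² = 9

9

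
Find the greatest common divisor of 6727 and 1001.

7

Euclid: 6727 = 6·1001 + 721; 1001 = 1·721 + 280; 721 = 2·280 + 161; 280 = 1·161 + 119; 161 = 1·119 + 42; 119 = 2·42 + 35; 42 = 1·35 + 7; 35 = 5·7 + 0. Last nonzero remainder: 7.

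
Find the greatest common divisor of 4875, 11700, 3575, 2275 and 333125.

325

gcd(4875, 11700): 11700 = 2·4875 + 1950; 4875 = 2·1950 + 975; 1950 = 2·975 + 0 → 975
gcd(975, 3575): 3575 = 3·975 + 650; 975 = 1·650 + 325; 650 = 2·325 + 0 → 325
gcd(325, 2275): 2275 = 7·325 + 0 → 325
gcd(325, 333125): 333125 = 1025·325 + 0 → 325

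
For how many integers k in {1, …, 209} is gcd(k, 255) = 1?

Prime factors of 255: 3, 5, 17. Count integers ≤ 209 divisible by none of them.
By inclusion–exclusion: 209 − ⌊209/3⌋ − ⌊209/5⌋ − ⌊209/17⌋ + ⌊209/15⌋ + ⌊209/51⌋ + ⌊209/85⌋ − ⌊209/255⌋ = 106.

106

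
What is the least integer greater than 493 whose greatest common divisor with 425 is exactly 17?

527

425 = 17·25. Any a with gcd(a, 425) = 17 is a multiple of 17, say 17s, with s coprime to 25.
Need s > 493/17, so s ≥ 30. First s ≥ 30 with gcd(s, 25) = 1 is s = 31. Thus a = 17·31 = 527.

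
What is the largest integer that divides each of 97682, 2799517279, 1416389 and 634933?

48841

gcd(97682, 2799517279): 2799517279 = 28659·97682 + 48841; 97682 = 2·48841 + 0 → 48841
gcd(48841, 1416389): 1416389 = 29·48841 + 0 → 48841
gcd(48841, 634933): 634933 = 13·48841 + 0 → 48841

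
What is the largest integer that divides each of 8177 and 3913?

8177 = 13 · 17 · 37
3913 = 7 · 13 · 43
Common: 13 = 13

13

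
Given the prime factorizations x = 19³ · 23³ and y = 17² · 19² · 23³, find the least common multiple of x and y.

max exponent per prime: 17² · 19³ · 23³ = 24118047917

24118047917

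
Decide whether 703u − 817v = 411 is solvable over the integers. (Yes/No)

No

By Bézout, 703u − 817v = 411 has integer solutions iff gcd(703, 817) | 411.
Euclid: 817 = 1·703 + 114; 703 = 6·114 + 19; 114 = 6·19 + 0. gcd = 19; 411 mod 19 = 12. No.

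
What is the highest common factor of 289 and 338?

1

289 = 17²
338 = 2 · 13²
Common: 1 = 1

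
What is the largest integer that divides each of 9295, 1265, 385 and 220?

gcd(9295, 1265): 9295 = 7·1265 + 440; 1265 = 2·440 + 385; 440 = 1·385 + 55; 385 = 7·55 + 0 → 55
gcd(55, 385): 385 = 7·55 + 0 → 55
gcd(55, 220): 220 = 4·55 + 0 → 55

55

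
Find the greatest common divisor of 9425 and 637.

13

9425 = 5² · 13 · 29
637 = 7² · 13
Common: 13 = 13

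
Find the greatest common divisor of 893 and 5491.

893 = 19 · 47
5491 = 17² · 19
Common: 19 = 19

19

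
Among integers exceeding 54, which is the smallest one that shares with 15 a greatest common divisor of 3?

Multiples of 3 above 54: 3·19, 3·20, … . Need the cofactor coprime to 15/3 = 5.
Checking s = 19, 20, … the first with gcd(s, 5) = 1 is s = 19, giving 57.

57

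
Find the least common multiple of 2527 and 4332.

2527 = 7 · 19²; 4332 = 2² · 3 · 19²
max exponents: 2² · 3 · 7 · 19² = 30324

30324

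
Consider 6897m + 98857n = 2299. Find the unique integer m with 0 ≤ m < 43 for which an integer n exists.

gcd(6897, 98857) = 2299 (Euclid: 98857 = 14·6897 + 2299; 6897 = 3·2299 + 0), and 2299 | 2299.
Extended Euclid: 6897·(-14) + 98857·(1) = 2299. Scale by 1: m₀ = -14.
General solution m = m₀ + 43t; reducing mod 43 gives m = 29 (and n = -2).

29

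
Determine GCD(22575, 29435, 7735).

35

gcd(22575, 29435): 29435 = 1·22575 + 6860; 22575 = 3·6860 + 1995; 6860 = 3·1995 + 875; 1995 = 2·875 + 245; 875 = 3·245 + 140; 245 = 1·140 + 105; 140 = 1·105 + 35; 105 = 3·35 + 0 → 35
gcd(35, 7735): 7735 = 221·35 + 0 → 35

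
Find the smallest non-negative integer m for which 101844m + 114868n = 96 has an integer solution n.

Euclid: 114868 = 1·101844 + 13024; 101844 = 7·13024 + 10676; 13024 = 1·10676 + 2348; 10676 = 4·2348 + 1284; 2348 = 1·1284 + 1064; 1284 = 1·1064 + 220; 1064 = 4·220 + 184; 220 = 1·184 + 36; 184 = 5·36 + 4; 36 = 9·4 + 0 → gcd = 4; 96 = 4·24.
Back-substitution yields 101844·(-3131) + 114868·(2776) = 4, so one solution is m = -3131·24 = -75144, n = 2776·24 = 66624.
Solutions in m differ by 114868/4 = 28717; the one in [0, 28717) is -75144 mod 28717 = 11007.

11007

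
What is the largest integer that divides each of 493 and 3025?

1

493 = 17 · 29
3025 = 5² · 11²
Common: 1 = 1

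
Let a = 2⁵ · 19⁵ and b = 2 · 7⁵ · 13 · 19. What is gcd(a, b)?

min exponent per shared prime: 2 · 19 = 38

38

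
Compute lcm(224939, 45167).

224939 = 11³ · 13²; 45167 = 31² · 47
max exponents: 11³ · 13² · 31² · 47 = 10159819813

10159819813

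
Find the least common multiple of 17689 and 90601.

17689 = 7² · 19²; 90601 = 7² · 43²
max exponents: 7² · 19² · 43² = 32706961

32706961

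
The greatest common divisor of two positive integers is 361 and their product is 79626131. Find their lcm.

gcd·lcm = product, so lcm = 79626131/361 = 220571.

220571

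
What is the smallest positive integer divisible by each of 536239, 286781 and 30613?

1341625470163

lcm(536239, 286781) = 536239·286781/gcd = 153783156659/319 = 482078861
lcm(482078861, 30613) = 482078861·30613/gcd = 14757880171793/11 = 1341625470163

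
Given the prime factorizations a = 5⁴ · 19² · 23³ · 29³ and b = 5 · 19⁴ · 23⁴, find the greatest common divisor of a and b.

21961435

min exponent per shared prime: 5 · 19² · 23³ = 21961435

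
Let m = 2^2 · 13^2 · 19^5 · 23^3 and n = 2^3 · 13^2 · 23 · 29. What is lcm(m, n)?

max exponent per prime: 2^3 · 13^2 · 19^5 · 23^3 · 29 = 1181207517665864

1181207517665864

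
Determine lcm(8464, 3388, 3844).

6889416688

8464 = 2⁴ · 23²; 3388 = 2² · 7 · 11²; 3844 = 2² · 31²
lcm takes max exponent of each prime: 2⁴ · 7 · 11² · 23² · 31² = 6889416688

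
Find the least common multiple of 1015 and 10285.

gcd first: 10285 = 10·1015 + 135; 1015 = 7·135 + 70; 135 = 1·70 + 65; 70 = 1·65 + 5; 65 = 13·5 + 0 → gcd = 5
lcm = 1015·10285/gcd = 10439275/5 = 2087855

2087855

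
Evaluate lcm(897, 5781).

1728519

897 = 3 · 13 · 23; 5781 = 3 · 41 · 47
max exponents: 3 · 13 · 23 · 41 · 47 = 1728519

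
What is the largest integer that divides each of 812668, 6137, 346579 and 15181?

323

812668 = 2² · 17² · 19 · 37; 6137 = 17 · 19²; 346579 = 17 · 19 · 29 · 37; 15181 = 17 · 19 · 47
gcd takes min exponent of each prime: 17 · 19 = 323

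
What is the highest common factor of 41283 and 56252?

Euclid: 56252 = 1·41283 + 14969; 41283 = 2·14969 + 11345; 14969 = 1·11345 + 3624; 11345 = 3·3624 + 473; 3624 = 7·473 + 313; 473 = 1·313 + 160; 313 = 1·160 + 153; 160 = 1·153 + 7; 153 = 21·7 + 6; 7 = 1·6 + 1; 6 = 6·1 + 0. Last nonzero remainder: 1.

1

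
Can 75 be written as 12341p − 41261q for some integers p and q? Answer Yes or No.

Yes

gcd(12341, 41261): 41261 = 3·12341 + 4238; 12341 = 2·4238 + 3865; 4238 = 1·3865 + 373; 3865 = 10·373 + 135; 373 = 2·135 + 103; 135 = 1·103 + 32; 103 = 3·32 + 7; 32 = 4·7 + 4; 7 = 1·4 + 3; 4 = 1·3 + 1; 3 = 3·1 + 0 → 1
1 divides 75, so a solution exists.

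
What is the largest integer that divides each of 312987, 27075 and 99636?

312987 = 3 · 17² · 19²; 27075 = 3 · 5² · 19²; 99636 = 2² · 3 · 19² · 23
gcd takes min exponent of each prime: 3 · 19² = 1083

1083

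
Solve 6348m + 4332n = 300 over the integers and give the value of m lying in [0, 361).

gcd(6348, 4332) = 12 (Euclid: 6348 = 1·4332 + 2016; 4332 = 2·2016 + 300; 2016 = 6·300 + 216; 300 = 1·216 + 84; 216 = 2·84 + 48; 84 = 1·48 + 36; 48 = 1·36 + 12; 36 = 3·12 + 0), and 12 | 300.
Extended Euclid: 6348·(101) + 4332·(-148) = 12. Scale by 25: m₀ = 2525.
General solution m = m₀ + 361t; reducing mod 361 gives m = 359 (and n = -526).

359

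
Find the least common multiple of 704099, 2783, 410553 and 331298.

6541103649366

lcm(704099, 2783) = 704099·2783/gcd = 1959507517/2783 = 704099
lcm(704099, 410553) = 704099·410553/gcd = 289069956747/121 = 2389007907
lcm(2389007907, 331298) = 2389007907·331298/gcd = 791473541573286/121 = 6541103649366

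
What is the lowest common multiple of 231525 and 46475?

gcd first: 231525 = 4·46475 + 45625; 46475 = 1·45625 + 850; 45625 = 53·850 + 575; 850 = 1·575 + 275; 575 = 2·275 + 25; 275 = 11·25 + 0 → gcd = 25
lcm = 231525·46475/gcd = 10760124375/25 = 430404975

430404975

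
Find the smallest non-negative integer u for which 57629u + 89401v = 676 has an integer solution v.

45

Reduce mod 89401: 57629u ≡ 676 (mod 89401). With g = gcd(57629, 89401) = 169 dividing 676, divide through: 341u ≡ 4 (mod 529).
Since gcd(341, 529) = 1, u ≡ 4·(341)⁻¹ ≡ 45 (mod 529). Smallest non-negative: 45.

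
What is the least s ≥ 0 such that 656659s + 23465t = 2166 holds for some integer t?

59

Reduce mod 23465: 656659s ≡ 2166 (mod 23465). With g = gcd(656659, 23465) = 361 dividing 2166, divide through: 1819s ≡ 6 (mod 65).
Since gcd(1819, 65) = 1, s ≡ 6·(1819)⁻¹ ≡ 59 (mod 65). Smallest non-negative: 59.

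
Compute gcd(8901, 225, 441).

9

8901 = 3² · 23 · 43; 225 = 3² · 5²; 441 = 3² · 7²
gcd takes min exponent of each prime: 3² = 9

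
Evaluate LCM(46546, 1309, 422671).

46546 = 2 · 17 · 37²; 1309 = 7 · 11 · 17; 422671 = 17 · 23² · 47
lcm takes max exponent of each prime: 2 · 7 · 11 · 17 · 23² · 37² · 47 = 89110036246

89110036246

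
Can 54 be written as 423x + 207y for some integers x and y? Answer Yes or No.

gcd(423, 207): 423 = 2·207 + 9; 207 = 23·9 + 0 → 9
9 divides 54, so a solution exists.

Yes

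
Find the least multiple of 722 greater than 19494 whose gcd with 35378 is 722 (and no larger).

20938

35378 = 722·49. Any x with gcd(x, 35378) = 722 is a multiple of 722, say 722s, with s coprime to 49.
Need s > 19494/722, so s ≥ 28. First s ≥ 28 with gcd(s, 49) = 1 is s = 29. Thus x = 722·29 = 20938.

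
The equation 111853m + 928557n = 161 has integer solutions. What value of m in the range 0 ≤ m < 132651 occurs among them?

36170

Reduce mod 928557: 111853m ≡ 161 (mod 928557). With g = gcd(111853, 928557) = 7 dividing 161, divide through: 15979m ≡ 23 (mod 132651).
Since gcd(15979, 132651) = 1, m ≡ 23·(15979)⁻¹ ≡ 36170 (mod 132651). Smallest non-negative: 36170.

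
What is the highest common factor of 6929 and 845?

169

6929 = 13² · 41
845 = 5 · 13²
Common: 13² = 169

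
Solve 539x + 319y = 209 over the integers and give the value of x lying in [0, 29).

14

Reduce mod 319: 539x ≡ 209 (mod 319). With g = gcd(539, 319) = 11 dividing 209, divide through: 49x ≡ 19 (mod 29).
Since gcd(49, 29) = 1, x ≡ 19·(49)⁻¹ ≡ 14 (mod 29). Smallest non-negative: 14.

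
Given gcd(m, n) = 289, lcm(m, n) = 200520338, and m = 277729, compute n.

m·n = gcd·lcm = 289·200520338 = 57950377682, so n = 57950377682/277729 = 208658.

208658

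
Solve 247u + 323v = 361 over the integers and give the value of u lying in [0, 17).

8

gcd(247, 323) = 19 (Euclid: 323 = 1·247 + 76; 247 = 3·76 + 19; 76 = 4·19 + 0), and 19 | 361.
Extended Euclid: 247·(4) + 323·(-3) = 19. Scale by 19: u₀ = 76.
General solution u = u₀ + 17t; reducing mod 17 gives u = 8 (and v = -5).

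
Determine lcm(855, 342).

1710

855 = 3² · 5 · 19; 342 = 2 · 3² · 19
max exponents: 2 · 3² · 5 · 19 = 1710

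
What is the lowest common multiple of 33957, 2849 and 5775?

31410225

lcm(33957, 2849) = 33957·2849/gcd = 96743493/77 = 1256409
lcm(1256409, 5775) = 1256409·5775/gcd = 7255761975/231 = 31410225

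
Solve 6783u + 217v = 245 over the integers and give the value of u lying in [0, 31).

gcd(6783, 217) = 7 (Euclid: 6783 = 31·217 + 56; 217 = 3·56 + 49; 56 = 1·49 + 7; 49 = 7·7 + 0), and 7 | 245.
Extended Euclid: 6783·(4) + 217·(-125) = 7. Scale by 35: u₀ = 140.
General solution u = u₀ + 31t; reducing mod 31 gives u = 16 (and v = -499).

16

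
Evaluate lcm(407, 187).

6919

gcd first: 407 = 2·187 + 33; 187 = 5·33 + 22; 33 = 1·22 + 11; 22 = 2·11 + 0 → gcd = 11
lcm = 407·187/gcd = 76109/11 = 6919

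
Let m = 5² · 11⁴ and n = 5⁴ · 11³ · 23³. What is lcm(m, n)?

111335654375

max exponent per prime: 5⁴ · 11⁴ · 23³ = 111335654375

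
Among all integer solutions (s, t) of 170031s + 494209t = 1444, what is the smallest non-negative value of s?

Reduce mod 494209: 170031s ≡ 1444 (mod 494209). With g = gcd(170031, 494209) = 361 dividing 1444, divide through: 471s ≡ 4 (mod 1369).
Since gcd(471, 1369) = 1, s ≡ 4·(471)⁻¹ ≡ 747 (mod 1369). Smallest non-negative: 747.

747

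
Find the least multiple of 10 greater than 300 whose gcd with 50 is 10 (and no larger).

50 = 10·5. Any m with gcd(m, 50) = 10 is a multiple of 10, say 10s, with s coprime to 5.
Need s > 300/10, so s ≥ 31. First s ≥ 31 with gcd(s, 5) = 1 is s = 31. Thus m = 10·31 = 310.

310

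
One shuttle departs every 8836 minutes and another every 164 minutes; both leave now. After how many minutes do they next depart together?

8836 = 2² · 47²; 164 = 2² · 41
max exponents: 2² · 41 · 47² = 362276

362276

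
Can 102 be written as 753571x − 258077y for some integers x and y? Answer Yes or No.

Yes

By Bézout, 753571x − 258077y = 102 has integer solutions iff gcd(753571, 258077) | 102.
Euclid: 753571 = 2·258077 + 237417; 258077 = 1·237417 + 20660; 237417 = 11·20660 + 10157; 20660 = 2·10157 + 346; 10157 = 29·346 + 123; 346 = 2·123 + 100; 123 = 1·100 + 23; 100 = 4·23 + 8; 23 = 2·8 + 7; 8 = 1·7 + 1; 7 = 7·1 + 0. gcd = 1; 102 mod 1 = 0. Yes.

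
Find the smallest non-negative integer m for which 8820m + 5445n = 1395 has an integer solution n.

23

Reduce mod 5445: 8820m ≡ 1395 (mod 5445). With g = gcd(8820, 5445) = 45 dividing 1395, divide through: 196m ≡ 31 (mod 121).
Since gcd(196, 121) = 1, m ≡ 31·(196)⁻¹ ≡ 23 (mod 121). Smallest non-negative: 23.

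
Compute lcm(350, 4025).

8050

gcd first: 4025 = 11·350 + 175; 350 = 2·175 + 0 → gcd = 175
lcm = 350·4025/gcd = 1408750/175 = 8050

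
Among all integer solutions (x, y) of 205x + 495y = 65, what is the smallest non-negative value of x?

80

Euclid: 495 = 2·205 + 85; 205 = 2·85 + 35; 85 = 2·35 + 15; 35 = 2·15 + 5; 15 = 3·5 + 0 → gcd = 5; 65 = 5·13.
Back-substitution yields 205·(29) + 495·(-12) = 5, so one solution is x = 29·13 = 377, y = -12·13 = -156.
Solutions in x differ by 495/5 = 99; the one in [0, 99) is 377 mod 99 = 80.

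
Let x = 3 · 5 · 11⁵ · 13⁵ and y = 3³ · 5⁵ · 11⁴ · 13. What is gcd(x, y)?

min exponent per shared prime: 3 · 5 · 11⁴ · 13 = 2854995

2854995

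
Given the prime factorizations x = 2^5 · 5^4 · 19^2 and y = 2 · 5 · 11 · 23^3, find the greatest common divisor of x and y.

10

min exponent per shared prime: 2 · 5 = 10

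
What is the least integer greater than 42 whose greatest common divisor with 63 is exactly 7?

63 = 7·9. Any m with gcd(m, 63) = 7 is a multiple of 7, say 7s, with s coprime to 9.
Need s > 42/7, so s ≥ 7. First s ≥ 7 with gcd(s, 9) = 1 is s = 7. Thus m = 7·7 = 49.

49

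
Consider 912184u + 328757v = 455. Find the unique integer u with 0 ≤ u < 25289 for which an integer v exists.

gcd(912184, 328757) = 13 (Euclid: 912184 = 2·328757 + 254670; 328757 = 1·254670 + 74087; 254670 = 3·74087 + 32409; 74087 = 2·32409 + 9269; 32409 = 3·9269 + 4602; 9269 = 2·4602 + 65; 4602 = 70·65 + 52; 65 = 1·52 + 13; 52 = 4·13 + 0), and 13 | 455.
Extended Euclid: 912184·(-5072) + 328757·(14073) = 13. Scale by 35: u₀ = -177520.
General solution u = u₀ + 25289t; reducing mod 25289 gives u = 24792 (and v = -68789).

24792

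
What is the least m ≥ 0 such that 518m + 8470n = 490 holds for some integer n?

50

Euclid: 8470 = 16·518 + 182; 518 = 2·182 + 154; 182 = 1·154 + 28; 154 = 5·28 + 14; 28 = 2·14 + 0 → gcd = 14; 490 = 14·35.
Back-substitution yields 518·(278) + 8470·(-17) = 14, so one solution is m = 278·35 = 9730, n = -17·35 = -595.
Solutions in m differ by 8470/14 = 605; the one in [0, 605) is 9730 mod 605 = 50.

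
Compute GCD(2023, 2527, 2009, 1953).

7

2023 = 7 · 17²; 2527 = 7 · 19²; 2009 = 7² · 41; 1953 = 3² · 7 · 31
gcd takes min exponent of each prime: 7 = 7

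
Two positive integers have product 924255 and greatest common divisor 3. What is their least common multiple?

308085

gcd·lcm = product, so lcm = 924255/3 = 308085.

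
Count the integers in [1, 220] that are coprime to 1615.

157

Prime factors of 1615: 5, 17, 19. Count integers ≤ 220 divisible by none of them.
By inclusion–exclusion: 220 − ⌊220/5⌋ − ⌊220/17⌋ − ⌊220/19⌋ + ⌊220/85⌋ + ⌊220/95⌋ + ⌊220/323⌋ − ⌊220/1615⌋ = 157.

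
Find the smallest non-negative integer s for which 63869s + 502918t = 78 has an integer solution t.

3756

Euclid: 502918 = 7·63869 + 55835; 63869 = 1·55835 + 8034; 55835 = 6·8034 + 7631; 8034 = 1·7631 + 403; 7631 = 18·403 + 377; 403 = 1·377 + 26; 377 = 14·26 + 13; 26 = 2·13 + 0 → gcd = 13; 78 = 13·6.
Back-substitution yields 63869·(-18717) + 502918·(2377) = 13, so one solution is s = -18717·6 = -112302, t = 2377·6 = 14262.
Solutions in s differ by 502918/13 = 38686; the one in [0, 38686) is -112302 mod 38686 = 3756.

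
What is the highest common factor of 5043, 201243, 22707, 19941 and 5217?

3

5043 = 3 · 41²; 201243 = 3 · 7² · 37²; 22707 = 3³ · 29²; 19941 = 3 · 17² · 23; 5217 = 3 · 37 · 47
gcd takes min exponent of each prime: 3 = 3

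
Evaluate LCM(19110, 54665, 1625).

lcm(19110, 54665) = 19110·54665/gcd = 1044648150/65 = 16071510
lcm(16071510, 1625) = 16071510·1625/gcd = 26116203750/65 = 401787750

401787750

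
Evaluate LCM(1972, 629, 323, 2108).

42975796

1972 = 2² · 17 · 29; 629 = 17 · 37; 323 = 17 · 19; 2108 = 2² · 17 · 31
lcm takes max exponent of each prime: 2² · 17 · 19 · 29 · 31 · 37 = 42975796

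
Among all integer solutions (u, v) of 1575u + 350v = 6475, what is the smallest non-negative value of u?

Reduce mod 350: 1575u ≡ 6475 (mod 350). With g = gcd(1575, 350) = 175 dividing 6475, divide through: 9u ≡ 37 (mod 2).
Since gcd(9, 2) = 1, u ≡ 37·(9)⁻¹ ≡ 1 (mod 2). Smallest non-negative: 1.

1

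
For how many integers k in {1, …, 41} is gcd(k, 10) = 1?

10 = 2·5. Inclusion–exclusion on these primes:
41 − ⌊41/2⌋ − ⌊41/5⌋ + ⌊41/10⌋ = 17

17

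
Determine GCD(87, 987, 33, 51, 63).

3

87 = 3 · 29; 987 = 3 · 7 · 47; 33 = 3 · 11; 51 = 3 · 17; 63 = 3² · 7
gcd takes min exponent of each prime: 3 = 3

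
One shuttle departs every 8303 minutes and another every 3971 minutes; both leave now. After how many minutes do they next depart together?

8303 = 19² · 23; 3971 = 11 · 19²
max exponents: 11 · 19² · 23 = 91333

91333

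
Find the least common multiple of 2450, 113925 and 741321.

1149047550

2450 = 2 · 5² · 7²; 113925 = 3 · 5² · 7² · 31; 741321 = 3² · 7² · 41²
lcm takes max exponent of each prime: 2 · 3² · 5² · 7² · 31 · 41² = 1149047550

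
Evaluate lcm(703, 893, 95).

lcm(703, 893) = 703·893/gcd = 627779/19 = 33041
lcm(33041, 95) = 33041·95/gcd = 3138895/19 = 165205

165205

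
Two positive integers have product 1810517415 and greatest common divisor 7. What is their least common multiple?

258645345

Since gcd(u,v)·lcm(u,v) = uv, lcm = 1810517415/7 = 258645345.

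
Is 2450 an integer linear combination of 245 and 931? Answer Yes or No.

Yes

By Bézout, 245x + 931y = 2450 has integer solutions iff gcd(245, 931) | 2450.
Euclid: 931 = 3·245 + 196; 245 = 1·196 + 49; 196 = 4·49 + 0. gcd = 49; 2450 mod 49 = 0. Yes.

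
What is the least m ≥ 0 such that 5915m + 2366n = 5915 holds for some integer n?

Reduce mod 2366: 5915m ≡ 5915 (mod 2366). With g = gcd(5915, 2366) = 1183 dividing 5915, divide through: 5m ≡ 5 (mod 2).
Since gcd(5, 2) = 1, m ≡ 5·(5)⁻¹ ≡ 1 (mod 2). Smallest non-negative: 1.

1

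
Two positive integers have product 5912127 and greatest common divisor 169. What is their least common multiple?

For any two positive integers, gcd × lcm equals their product. Hence lcm = 5912127 / 169 = 34983.

34983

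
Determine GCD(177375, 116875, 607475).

275

177375 = 3 · 5³ · 11 · 43; 116875 = 5⁴ · 11 · 17; 607475 = 5² · 11 · 47²
gcd takes min exponent of each prime: 5² · 11 = 275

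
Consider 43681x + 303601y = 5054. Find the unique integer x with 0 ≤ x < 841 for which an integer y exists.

Reduce mod 303601: 43681x ≡ 5054 (mod 303601). With g = gcd(43681, 303601) = 361 dividing 5054, divide through: 121x ≡ 14 (mod 841).
Since gcd(121, 841) = 1, x ≡ 14·(121)⁻¹ ≡ 577 (mod 841). Smallest non-negative: 577.

577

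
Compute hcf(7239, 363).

7239 = 3 · 19 · 127
363 = 3 · 11²
Common: 3 = 3

3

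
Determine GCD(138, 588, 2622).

138 = 2 · 3 · 23; 588 = 2² · 3 · 7²; 2622 = 2 · 3 · 19 · 23
gcd takes min exponent of each prime: 2 · 3 = 6

6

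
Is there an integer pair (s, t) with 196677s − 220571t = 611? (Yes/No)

By Bézout, 196677s − 220571t = 611 has integer solutions iff gcd(196677, 220571) | 611.
Euclid: 220571 = 1·196677 + 23894; 196677 = 8·23894 + 5525; 23894 = 4·5525 + 1794; 5525 = 3·1794 + 143; 1794 = 12·143 + 78; 143 = 1·78 + 65; 78 = 1·65 + 13; 65 = 5·13 + 0. gcd = 13; 611 mod 13 = 0. Yes.

Yes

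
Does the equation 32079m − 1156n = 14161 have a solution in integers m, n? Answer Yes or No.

Yes

gcd(32079, 1156): 32079 = 27·1156 + 867; 1156 = 1·867 + 289; 867 = 3·289 + 0 → 289
289 divides 14161, so a solution exists.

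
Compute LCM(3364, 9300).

3364 = 2² · 29²; 9300 = 2² · 3 · 5² · 31
max exponents: 2² · 3 · 5² · 29² · 31 = 7821300

7821300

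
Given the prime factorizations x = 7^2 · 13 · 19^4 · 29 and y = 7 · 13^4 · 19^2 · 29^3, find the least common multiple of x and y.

4448134254777941

max exponent per prime: 7^2 · 13^4 · 19^4 · 29^3 = 4448134254777941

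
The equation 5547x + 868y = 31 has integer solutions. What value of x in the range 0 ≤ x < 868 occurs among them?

589

Euclid: 5547 = 6·868 + 339; 868 = 2·339 + 190; 339 = 1·190 + 149; 190 = 1·149 + 41; 149 = 3·41 + 26; 41 = 1·26 + 15; 26 = 1·15 + 11; 15 = 1·11 + 4; 11 = 2·4 + 3; 4 = 1·3 + 1; 3 = 3·1 + 0 → gcd = 1; 31 = 1·31.
Back-substitution yields 5547·(-233) + 868·(1489) = 1, so one solution is x = -233·31 = -7223, y = 1489·31 = 46159.
Solutions in x differ by 868/1 = 868; the one in [0, 868) is -7223 mod 868 = 589.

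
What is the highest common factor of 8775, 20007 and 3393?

117

8775 = 3³ · 5² · 13; 20007 = 3⁴ · 13 · 19; 3393 = 3² · 13 · 29
gcd takes min exponent of each prime: 3² · 13 = 117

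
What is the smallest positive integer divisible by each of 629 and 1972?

629 = 17 · 37; 1972 = 2² · 17 · 29
max exponents: 2² · 17 · 29 · 37 = 72964

72964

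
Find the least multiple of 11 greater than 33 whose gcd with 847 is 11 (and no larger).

gcd(t, 847) = 11 forces 11 | t; write t = 11s. Then gcd(11s, 11·77) = 11·gcd(s, 77), so need gcd(s, 77) = 1.
11s > 33 gives s ≥ 4. The least s ≥ 4 coprime to 77 is 4, so t = 11·4 = 44.

44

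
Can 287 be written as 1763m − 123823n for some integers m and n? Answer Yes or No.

Yes

By Bézout, 1763m − 123823n = 287 has integer solutions iff gcd(1763, 123823) | 287.
Euclid: 123823 = 70·1763 + 413; 1763 = 4·413 + 111; 413 = 3·111 + 80; 111 = 1·80 + 31; 80 = 2·31 + 18; 31 = 1·18 + 13; 18 = 1·13 + 5; 13 = 2·5 + 3; 5 = 1·3 + 2; 3 = 1·2 + 1; 2 = 2·1 + 0. gcd = 1; 287 mod 1 = 0. Yes.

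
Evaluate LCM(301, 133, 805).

657685

lcm(301, 133) = 301·133/gcd = 40033/7 = 5719
lcm(5719, 805) = 5719·805/gcd = 4603795/7 = 657685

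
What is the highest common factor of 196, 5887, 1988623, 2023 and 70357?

7

196 = 2² · 7²; 5887 = 7 · 29²; 1988623 = 7 · 13² · 41²; 2023 = 7 · 17²; 70357 = 7 · 19 · 23²
gcd takes min exponent of each prime: 7 = 7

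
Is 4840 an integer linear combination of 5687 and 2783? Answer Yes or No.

gcd(5687, 2783): 5687 = 2·2783 + 121; 2783 = 23·121 + 0 → 121
121 divides 4840, so a solution exists.

Yes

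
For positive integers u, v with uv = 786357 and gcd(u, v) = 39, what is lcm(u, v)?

For any two positive integers, gcd × lcm equals their product. Hence lcm = 786357 / 39 = 20163.

20163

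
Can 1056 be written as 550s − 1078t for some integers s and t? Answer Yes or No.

Yes

By Bézout, 550s − 1078t = 1056 has integer solutions iff gcd(550, 1078) | 1056.
Euclid: 1078 = 1·550 + 528; 550 = 1·528 + 22; 528 = 24·22 + 0. gcd = 22; 1056 mod 22 = 0. Yes.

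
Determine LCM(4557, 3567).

5418273

4557 = 3 · 7² · 31; 3567 = 3 · 29 · 41
max exponents: 3 · 7² · 29 · 31 · 41 = 5418273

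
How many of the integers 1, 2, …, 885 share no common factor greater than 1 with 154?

346

154 = 2·7·11. Inclusion–exclusion on these primes:
885 − ⌊885/2⌋ − ⌊885/7⌋ − ⌊885/11⌋ + ⌊885/14⌋ + ⌊885/22⌋ + ⌊885/77⌋ − ⌊885/154⌋ = 346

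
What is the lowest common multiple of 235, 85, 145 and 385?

8920835

235 = 5 · 47; 85 = 5 · 17; 145 = 5 · 29; 385 = 5 · 7 · 11
lcm takes max exponent of each prime: 5 · 7 · 11 · 17 · 29 · 47 = 8920835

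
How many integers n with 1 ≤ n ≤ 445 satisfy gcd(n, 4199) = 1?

4199 = 13·17·19. Inclusion–exclusion on these primes:
445 − ⌊445/13⌋ − ⌊445/17⌋ − ⌊445/19⌋ + ⌊445/221⌋ + ⌊445/247⌋ + ⌊445/323⌋ − ⌊445/4199⌋ = 366

366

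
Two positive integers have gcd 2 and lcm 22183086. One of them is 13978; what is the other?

3174

m·n = gcd·lcm = 2·22183086 = 44366172, so n = 44366172/13978 = 3174.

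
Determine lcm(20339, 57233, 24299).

5436390971

lcm(20339, 57233) = 20339·57233/gcd = 1164061987/473 = 2461019
lcm(2461019, 24299) = 2461019·24299/gcd = 59800300681/11 = 5436390971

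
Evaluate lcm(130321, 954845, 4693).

lcm(130321, 954845) = 130321·954845/gcd = 124436355245/361 = 344699045
lcm(344699045, 4693) = 344699045·4693/gcd = 1617672618185/361 = 4481087585

4481087585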